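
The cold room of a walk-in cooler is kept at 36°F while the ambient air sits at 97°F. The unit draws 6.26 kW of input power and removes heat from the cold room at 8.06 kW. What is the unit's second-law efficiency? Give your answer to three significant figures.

0.158

COP_actual = Q̇_C/Ẇ = 8.060/6.260 = 1.288.
In absolute terms T_C = 275.37 K and T_H = 309.26 K, so ΔT = 33.89 K.
COP_Carnot = T_C/ΔT = 275.37/33.89 = 8.126.
η_II = COP_actual/COP_Carnot = 1.288/8.126 = 0.1585.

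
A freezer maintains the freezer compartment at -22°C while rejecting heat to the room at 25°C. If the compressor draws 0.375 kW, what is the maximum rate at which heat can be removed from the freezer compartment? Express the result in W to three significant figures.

In absolute terms T_C = 251.15 K and T_H = 298.15 K, so ΔT = 47.00 K.
COP_Carnot = T_C/ΔT = 251.15/47.00 = 5.344.
Q̇_max = COP_Carnot × Ẇ = 5.344 × 0.3750 kW = 2.004 kW = 2004 W.

2000 W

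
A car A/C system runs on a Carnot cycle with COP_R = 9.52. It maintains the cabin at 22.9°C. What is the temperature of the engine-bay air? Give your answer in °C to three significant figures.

54.0 °C

COP_R = T_C/(T_H − T_C) gives T_H − T_C = T_C/COP.
With T_C = 296.05 K, T_H = 296.05 × (1 + 1/9.52) = 327.15 K.
Converting, 327.15 K = 54.00°C.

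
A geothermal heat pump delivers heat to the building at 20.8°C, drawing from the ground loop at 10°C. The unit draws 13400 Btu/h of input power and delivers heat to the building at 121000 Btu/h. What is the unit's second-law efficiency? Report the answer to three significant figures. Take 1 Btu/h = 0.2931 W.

0.332

COP_actual = Q̇_H/Ẇ = 121000/13400 = 9.030.
In absolute terms T_C = 283.15 K and T_H = 293.95 K, so ΔT = 10.80 K.
COP_Carnot = T_H/ΔT = 293.95/10.80 = 27.22.
η_II = COP_actual/COP_Carnot = 9.030/27.22 = 0.3318.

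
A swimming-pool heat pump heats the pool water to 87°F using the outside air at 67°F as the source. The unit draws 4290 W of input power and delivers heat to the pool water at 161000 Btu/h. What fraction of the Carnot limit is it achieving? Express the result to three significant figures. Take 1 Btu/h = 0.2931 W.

0.402

Converting, Q̇_H = 161000 Btu/h = 47190 W, so COP_actual = Q̇_H/Ẇ = 47190/4290 = 11.00.
In absolute terms T_C = 292.59 K and T_H = 303.71 K, so ΔT = 11.11 K.
COP_Carnot = T_H/ΔT = 303.71/11.11 = 27.33.
η_II = COP_actual/COP_Carnot = 11.00/27.33 = 0.4024.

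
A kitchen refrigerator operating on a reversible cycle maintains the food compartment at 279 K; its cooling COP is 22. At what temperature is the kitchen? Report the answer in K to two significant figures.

COP_R = T_C/(T_H − T_C) gives T_H − T_C = T_C/COP.
With T_C = 279.00 K, T_H = 279.00 × (1 + 1/22) = 291.68 K.

290 K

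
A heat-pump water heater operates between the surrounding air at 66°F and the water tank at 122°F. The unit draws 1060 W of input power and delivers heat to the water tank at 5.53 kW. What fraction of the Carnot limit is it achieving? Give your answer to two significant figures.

Converting, Q̇_H = 5.530 kW = 5530 W, so COP_actual = Q̇_H/Ẇ = 5530/1060 = 5.217.
In absolute terms T_C = 292.04 K and T_H = 323.15 K, so ΔT = 31.11 K.
COP_Carnot = T_H/ΔT = 323.15/31.11 = 10.39.
η_II = COP_actual/COP_Carnot = 5.217/10.39 = 0.5023.

0.50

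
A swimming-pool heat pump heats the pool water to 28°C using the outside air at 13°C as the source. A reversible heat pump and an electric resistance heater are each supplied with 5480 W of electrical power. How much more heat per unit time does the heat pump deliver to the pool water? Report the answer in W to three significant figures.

105000 W

In absolute terms T_C = 286.15 K and T_H = 301.15 K, so ΔT = 15.00 K.
COP_Carnot = T_H/ΔT = 301.15/15.00 = 20.08.
The heat pump delivers Q̇_H = COP × Ẇ = 110000 W; the resistance heater delivers Ẇ = 5480 W.
Extra = (COP − 1)·Ẇ = 104500 W.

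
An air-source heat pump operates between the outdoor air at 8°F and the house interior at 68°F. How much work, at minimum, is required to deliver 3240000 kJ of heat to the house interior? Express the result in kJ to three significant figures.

In absolute terms T_C = 259.82 K and T_H = 293.15 K, so ΔT = 33.33 K.
The reversible limit is COP_HP = T_H/ΔT = 8.795, so W_min = Q_H/COP = Q_H·ΔT/T_H.
W_min = 3240000 × 33.33/293.15 = 368400 kJ.

368000 kJ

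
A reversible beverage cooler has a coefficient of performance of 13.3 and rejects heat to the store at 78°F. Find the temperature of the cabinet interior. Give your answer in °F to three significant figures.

40.4 °F

For a Carnot refrigerator COP_R = T_C/(T_H − T_C), so T_C = COP·T_H/(1 + COP).
With T_H = 298.71 K, T_C = 13.3 × 298.71/14.30 = 277.82 K.
Converting, 277.82 K = 40.40°F.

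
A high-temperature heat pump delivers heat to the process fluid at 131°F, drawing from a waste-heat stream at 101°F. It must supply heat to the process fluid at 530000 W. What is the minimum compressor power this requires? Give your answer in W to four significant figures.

26920 W

In absolute terms T_C = 311.48 K and T_H = 328.15 K, so ΔT = 16.67 K.
COP_Carnot = T_H/ΔT = 328.15/16.67 = 19.69.
Ẇ_min = Q̇/COP_Carnot = 530000/19.69 = 26920 W.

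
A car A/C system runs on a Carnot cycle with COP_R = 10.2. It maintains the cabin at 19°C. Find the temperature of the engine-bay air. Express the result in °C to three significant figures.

COP_R = T_C/(T_H − T_C) gives T_H − T_C = T_C/COP.
With T_C = 292.15 K, T_H = 292.15 × (1 + 1/10.2) = 320.79 K.
Converting, 320.79 K = 47.64°C.

47.6 °C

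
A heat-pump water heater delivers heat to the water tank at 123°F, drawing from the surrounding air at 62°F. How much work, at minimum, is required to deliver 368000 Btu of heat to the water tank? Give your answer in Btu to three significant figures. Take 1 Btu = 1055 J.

38500 Btu

In absolute terms T_C = 289.82 K and T_H = 323.71 K, so ΔT = 33.89 K.
The reversible limit is COP_HP = T_H/ΔT = 9.552, so W_min = Q_H/COP = Q_H·ΔT/T_H.
W_min = 368000 × 33.89/323.71 = 38530 Btu.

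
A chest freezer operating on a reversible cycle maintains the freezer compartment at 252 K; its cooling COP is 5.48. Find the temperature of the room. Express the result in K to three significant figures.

COP_R = T_C/(T_H − T_C) gives T_H − T_C = T_C/COP.
With T_C = 252.00 K, T_H = 252.00 × (1 + 1/5.48) = 297.99 K.

298 K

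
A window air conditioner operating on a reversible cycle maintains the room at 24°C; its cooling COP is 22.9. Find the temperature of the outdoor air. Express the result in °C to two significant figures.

37 °C

COP_R = T_C/(T_H − T_C) gives T_H − T_C = T_C/COP.
With T_C = 297.15 K, T_H = 297.15 × (1 + 1/22.9) = 310.13 K.
Converting, 310.13 K = 36.98°C.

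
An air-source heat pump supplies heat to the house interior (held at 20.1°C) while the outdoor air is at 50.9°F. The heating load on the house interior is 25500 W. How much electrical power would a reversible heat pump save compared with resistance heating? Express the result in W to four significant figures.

24670 W

In absolute terms T_C = 283.65 K and T_H = 293.25 K, so ΔT = 9.600 K.
COP_Carnot = T_H/ΔT = 293.25/9.600 = 30.55.
Resistance heating needs Ẇ_res = Q̇_H = 25500 W; the reversible heat pump needs only Ẇ_hp = Q̇_H/COP = 834.8 W.
Saving = 25500 − 834.8 = 24670 W.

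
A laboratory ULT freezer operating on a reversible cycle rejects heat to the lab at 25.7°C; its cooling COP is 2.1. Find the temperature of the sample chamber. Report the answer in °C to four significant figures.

-70.70 °C

For a Carnot refrigerator COP_R = T_C/(T_H − T_C), so T_C = COP·T_H/(1 + COP).
With T_H = 298.85 K, T_C = 2.1 × 298.85/3.100 = 202.45 K.
Converting, 202.45 K = -70.70°C.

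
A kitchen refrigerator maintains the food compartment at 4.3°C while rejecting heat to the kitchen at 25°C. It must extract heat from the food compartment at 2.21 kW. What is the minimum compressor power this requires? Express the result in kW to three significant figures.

0.165 kW

In absolute terms T_C = 277.45 K and T_H = 298.15 K, so ΔT = 20.70 K.
COP_Carnot = T_C/ΔT = 277.45/20.70 = 13.40.
Ẇ_min = Q̇/COP_Carnot = 2.210/13.40 = 0.1649 kW.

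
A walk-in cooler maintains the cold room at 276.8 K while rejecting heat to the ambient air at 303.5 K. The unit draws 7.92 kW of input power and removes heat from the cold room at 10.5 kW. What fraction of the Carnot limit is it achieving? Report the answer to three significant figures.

COP_actual = Q̇_C/Ẇ = 10.50/7.920 = 1.326.
The reservoir spacing is ΔT = 303.5 − 276.8 = 26.70 K.
COP_Carnot = T_C/ΔT = 276.80/26.70 = 10.37.
η_II = COP_actual/COP_Carnot = 1.326/10.37 = 0.1279.

0.128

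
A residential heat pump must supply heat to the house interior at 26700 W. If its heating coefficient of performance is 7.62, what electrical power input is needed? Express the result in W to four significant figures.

Ẇ = Q̇_H/COP_HP = 26700/7.62 = 3504 W.

3504 W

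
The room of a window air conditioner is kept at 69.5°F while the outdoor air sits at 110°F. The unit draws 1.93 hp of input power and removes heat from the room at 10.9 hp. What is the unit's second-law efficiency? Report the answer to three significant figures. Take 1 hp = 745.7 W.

COP_actual = Q̇_C/Ẇ = 10.90/1.930 = 5.648.
In absolute terms T_C = 293.98 K and T_H = 316.48 K, so ΔT = 22.50 K.
COP_Carnot = T_C/ΔT = 293.98/22.50 = 13.07.
η_II = COP_actual/COP_Carnot = 5.648/13.07 = 0.4322.

0.432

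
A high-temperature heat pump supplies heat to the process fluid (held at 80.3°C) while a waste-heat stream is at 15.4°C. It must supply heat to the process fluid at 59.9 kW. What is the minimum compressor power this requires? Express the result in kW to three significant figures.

In absolute terms T_C = 288.55 K and T_H = 353.45 K, so ΔT = 64.90 K.
COP_Carnot = T_H/ΔT = 353.45/64.90 = 5.446.
Ẇ_min = Q̇/COP_Carnot = 59.90/5.446 = 11.00 kW.

11.0 kW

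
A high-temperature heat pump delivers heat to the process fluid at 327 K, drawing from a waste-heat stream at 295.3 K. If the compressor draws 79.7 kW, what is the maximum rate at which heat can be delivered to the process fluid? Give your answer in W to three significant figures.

The reservoir spacing is ΔT = 327 − 295.3 = 31.70 K.
COP_Carnot = T_H/ΔT = 327.00/31.70 = 10.32.
Q̇_max = COP_Carnot × Ẇ = 10.32 × 79.70 kW = 822.1 kW = 822100 W.

822000 W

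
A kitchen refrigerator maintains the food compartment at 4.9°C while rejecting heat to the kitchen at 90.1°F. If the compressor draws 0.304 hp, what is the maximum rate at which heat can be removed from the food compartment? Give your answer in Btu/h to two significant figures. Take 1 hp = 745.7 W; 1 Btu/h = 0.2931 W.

7900 Btu/h

In absolute terms T_C = 278.05 K and T_H = 305.43 K, so ΔT = 27.38 K.
COP_Carnot = T_C/ΔT = 278.05/27.38 = 10.16.
Q̇_max = COP_Carnot × Ẇ = 10.16 × 0.3040 hp = 3.087 hp = 7855 Btu/h.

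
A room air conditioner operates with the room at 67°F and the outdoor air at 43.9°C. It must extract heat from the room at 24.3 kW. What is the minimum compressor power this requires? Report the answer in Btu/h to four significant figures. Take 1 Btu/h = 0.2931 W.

6930 Btu/h

In absolute terms T_C = 292.59 K and T_H = 317.05 K, so ΔT = 24.46 K.
COP_Carnot = T_C/ΔT = 292.59/24.46 = 11.96.
Ẇ_min = Q̇/COP_Carnot = 24.30/11.96 = 2.031 kW = 6930 Btu/h.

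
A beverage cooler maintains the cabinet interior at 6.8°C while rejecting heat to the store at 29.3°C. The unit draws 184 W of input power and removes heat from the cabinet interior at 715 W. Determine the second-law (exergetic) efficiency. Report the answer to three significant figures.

COP_actual = Q̇_C/Ẇ = 715.0/184.0 = 3.886.
In absolute terms T_C = 279.95 K and T_H = 302.45 K, so ΔT = 22.50 K.
COP_Carnot = T_C/ΔT = 279.95/22.50 = 12.44.
η_II = COP_actual/COP_Carnot = 3.886/12.44 = 0.3123.

0.312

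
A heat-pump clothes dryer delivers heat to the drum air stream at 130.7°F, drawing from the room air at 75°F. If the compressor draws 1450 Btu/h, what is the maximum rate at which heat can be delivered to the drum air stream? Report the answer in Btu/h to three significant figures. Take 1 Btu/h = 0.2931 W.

15400 Btu/h

In absolute terms T_C = 297.04 K and T_H = 327.98 K, so ΔT = 30.94 K.
COP_Carnot = T_H/ΔT = 327.98/30.94 = 10.60.
Q̇_max = COP_Carnot × Ẇ = 10.60 × 1450 Btu/h = 15370 Btu/h.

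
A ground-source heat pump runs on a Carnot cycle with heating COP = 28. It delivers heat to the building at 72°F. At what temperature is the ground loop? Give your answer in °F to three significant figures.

53.0 °F

COP_HP = T_H/(T_H − T_C) gives T_H − T_C = T_H/COP.
With T_H = 295.37 K, T_C = 295.37 × (1 − 1/28) = 284.82 K.
Converting, 284.82 K = 53.01°F.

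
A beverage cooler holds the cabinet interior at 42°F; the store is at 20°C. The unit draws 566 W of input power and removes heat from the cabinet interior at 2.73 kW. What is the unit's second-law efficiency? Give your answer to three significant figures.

Converting, Q̇_C = 2.730 kW = 2730 W, so COP_actual = Q̇_C/Ẇ = 2730/566.0 = 4.823.
In absolute terms T_C = 278.71 K and T_H = 293.15 K, so ΔT = 14.44 K.
COP_Carnot = T_C/ΔT = 278.71/14.44 = 19.30.
η_II = COP_actual/COP_Carnot = 4.823/19.30 = 0.2500.

0.250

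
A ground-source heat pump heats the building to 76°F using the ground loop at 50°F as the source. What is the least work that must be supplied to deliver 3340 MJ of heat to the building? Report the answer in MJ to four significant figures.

In absolute terms T_C = 283.15 K and T_H = 297.59 K, so ΔT = 14.44 K.
The reversible limit is COP_HP = T_H/ΔT = 20.60, so W_min = Q_H/COP = Q_H·ΔT/T_H.
W_min = 3340 × 14.44/297.59 = 162.1 MJ.

162.1 MJ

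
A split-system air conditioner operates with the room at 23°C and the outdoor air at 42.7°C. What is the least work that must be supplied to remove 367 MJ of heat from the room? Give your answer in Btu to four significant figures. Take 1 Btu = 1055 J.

In absolute terms T_C = 296.15 K and T_H = 315.85 K, so ΔT = 19.70 K.
The reversible limit is COP_R = T_C/ΔT = 15.03, so W_min = Q_C/COP = Q_C·ΔT/T_C.
W_min = 367.0 × 19.70/296.15 = 24.41 MJ = 23140 Btu.

23140 Btu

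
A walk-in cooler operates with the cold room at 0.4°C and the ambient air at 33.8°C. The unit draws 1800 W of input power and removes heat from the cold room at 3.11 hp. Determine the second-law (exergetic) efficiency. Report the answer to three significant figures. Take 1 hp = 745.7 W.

0.157

Converting, Q̇_C = 3.110 hp = 2319 W, so COP_actual = Q̇_C/Ẇ = 2319/1800 = 1.288.
In absolute terms T_C = 273.55 K and T_H = 306.95 K, so ΔT = 33.40 K.
COP_Carnot = T_C/ΔT = 273.55/33.40 = 8.190.
η_II = COP_actual/COP_Carnot = 1.288/8.190 = 0.1573.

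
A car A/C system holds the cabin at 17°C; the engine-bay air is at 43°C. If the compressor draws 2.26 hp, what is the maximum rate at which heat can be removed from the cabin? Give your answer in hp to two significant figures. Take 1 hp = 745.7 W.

25 hp

In absolute terms T_C = 290.15 K and T_H = 316.15 K, so ΔT = 26.00 K.
COP_Carnot = T_C/ΔT = 290.15/26.00 = 11.16.
Q̇_max = COP_Carnot × Ẇ = 11.16 × 2.260 hp = 25.22 hp.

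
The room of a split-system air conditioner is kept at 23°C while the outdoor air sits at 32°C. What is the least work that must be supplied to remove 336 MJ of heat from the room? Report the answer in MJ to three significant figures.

In absolute terms T_C = 296.15 K and T_H = 305.15 K, so ΔT = 9.000 K.
The reversible limit is COP_R = T_C/ΔT = 32.91, so W_min = Q_C/COP = Q_C·ΔT/T_C.
W_min = 336.0 × 9.000/296.15 = 10.21 MJ.

10.2 MJ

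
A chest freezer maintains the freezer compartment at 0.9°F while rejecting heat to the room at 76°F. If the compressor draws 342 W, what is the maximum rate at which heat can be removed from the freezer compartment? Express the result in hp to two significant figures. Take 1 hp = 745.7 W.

In absolute terms T_C = 255.87 K and T_H = 297.59 K, so ΔT = 41.72 K.
COP_Carnot = T_C/ΔT = 255.87/41.72 = 6.133.
Q̇_max = COP_Carnot × Ẇ = 6.133 × 342.0 W = 2097 W = 2.813 hp.

2.8 hp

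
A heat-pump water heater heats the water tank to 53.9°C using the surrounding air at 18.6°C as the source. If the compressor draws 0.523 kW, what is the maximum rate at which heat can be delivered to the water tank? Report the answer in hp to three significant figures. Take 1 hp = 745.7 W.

In absolute terms T_C = 291.75 K and T_H = 327.05 K, so ΔT = 35.30 K.
COP_Carnot = T_H/ΔT = 327.05/35.30 = 9.265.
Q̇_max = COP_Carnot × Ẇ = 9.265 × 0.5230 kW = 4.846 kW = 6.498 hp.

6.50 hp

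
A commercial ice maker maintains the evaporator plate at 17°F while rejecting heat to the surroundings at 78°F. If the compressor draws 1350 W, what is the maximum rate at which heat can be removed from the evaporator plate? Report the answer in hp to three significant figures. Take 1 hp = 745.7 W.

In absolute terms T_C = 264.82 K and T_H = 298.71 K, so ΔT = 33.89 K.
COP_Carnot = T_C/ΔT = 264.82/33.89 = 7.814.
Q̇_max = COP_Carnot × Ẇ = 7.814 × 1350 W = 10550 W = 14.15 hp.

14.1 hp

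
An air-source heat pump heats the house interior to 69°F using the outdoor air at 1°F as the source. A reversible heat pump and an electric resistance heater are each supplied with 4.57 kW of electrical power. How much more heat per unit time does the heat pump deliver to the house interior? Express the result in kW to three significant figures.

In absolute terms T_C = 255.93 K and T_H = 293.71 K, so ΔT = 37.78 K.
COP_Carnot = T_H/ΔT = 293.71/37.78 = 7.775.
The heat pump delivers Q̇_H = COP × Ẇ = 35.53 kW; the resistance heater delivers Ẇ = 4.570 kW.
Extra = (COP − 1)·Ẇ = 30.96 kW.

31.0 kW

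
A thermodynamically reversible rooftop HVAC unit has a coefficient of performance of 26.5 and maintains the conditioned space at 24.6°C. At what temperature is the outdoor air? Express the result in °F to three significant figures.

COP_R = T_C/(T_H − T_C) gives T_H − T_C = T_C/COP.
With T_C = 297.75 K, T_H = 297.75 × (1 + 1/26.5) = 308.99 K.
Converting, 308.99 K = 96.50°F.

96.5 °F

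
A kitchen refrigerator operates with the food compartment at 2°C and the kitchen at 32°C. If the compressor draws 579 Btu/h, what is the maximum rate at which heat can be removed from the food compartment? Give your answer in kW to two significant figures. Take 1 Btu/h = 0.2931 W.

1.6 kW

In absolute terms T_C = 275.15 K and T_H = 305.15 K, so ΔT = 30.00 K.
COP_Carnot = T_C/ΔT = 275.15/30.00 = 9.172.
Q̇_max = COP_Carnot × Ẇ = 9.172 × 579.0 Btu/h = 5310 Btu/h = 1.556 kW.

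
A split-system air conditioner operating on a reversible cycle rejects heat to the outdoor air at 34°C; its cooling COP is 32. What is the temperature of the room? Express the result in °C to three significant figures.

For a Carnot refrigerator COP_R = T_C/(T_H − T_C), so T_C = COP·T_H/(1 + COP).
With T_H = 307.15 K, T_C = 32 × 307.15/33.00 = 297.84 K.
Converting, 297.84 K = 24.69°C.

24.7 °C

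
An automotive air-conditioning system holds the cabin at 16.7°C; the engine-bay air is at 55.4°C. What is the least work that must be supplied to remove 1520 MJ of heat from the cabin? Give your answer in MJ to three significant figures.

203 MJ

In absolute terms T_C = 289.85 K and T_H = 328.55 K, so ΔT = 38.70 K.
The reversible limit is COP_R = T_C/ΔT = 7.490, so W_min = Q_C/COP = Q_C·ΔT/T_C.
W_min = 1520 × 38.70/289.85 = 202.9 MJ.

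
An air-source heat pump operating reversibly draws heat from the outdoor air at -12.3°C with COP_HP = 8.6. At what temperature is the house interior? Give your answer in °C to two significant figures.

22 °C

COP_HP = T_H/(T_H − T_C) rearranges to T_H = COP·T_C/(COP − 1).
With T_C = 260.85 K, T_H = 8.6 × 260.85/7.600 = 295.17 K.
Converting, 295.17 K = 22.02°C.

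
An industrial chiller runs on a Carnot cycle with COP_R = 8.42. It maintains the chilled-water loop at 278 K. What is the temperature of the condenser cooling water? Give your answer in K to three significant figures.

311 K

COP_R = T_C/(T_H − T_C) gives T_H − T_C = T_C/COP.
With T_C = 278.00 K, T_H = 278.00 × (1 + 1/8.42) = 311.02 K.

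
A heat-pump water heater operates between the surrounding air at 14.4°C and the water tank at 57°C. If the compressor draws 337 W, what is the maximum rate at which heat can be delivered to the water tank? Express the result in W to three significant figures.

In absolute terms T_C = 287.55 K and T_H = 330.15 K, so ΔT = 42.60 K.
COP_Carnot = T_H/ΔT = 330.15/42.60 = 7.750.
Q̇_max = COP_Carnot × Ẇ = 7.750 × 337.0 W = 2612 W.

2610 W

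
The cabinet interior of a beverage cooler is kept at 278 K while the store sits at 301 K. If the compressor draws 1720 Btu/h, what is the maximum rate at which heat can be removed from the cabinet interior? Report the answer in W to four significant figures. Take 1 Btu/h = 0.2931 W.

6093 W

The reservoir spacing is ΔT = 301 − 278 = 23.00 K.
COP_Carnot = T_C/ΔT = 278.00/23.00 = 12.09.
Q̇_max = COP_Carnot × Ẇ = 12.09 × 1720 Btu/h = 20790 Btu/h = 6093 W.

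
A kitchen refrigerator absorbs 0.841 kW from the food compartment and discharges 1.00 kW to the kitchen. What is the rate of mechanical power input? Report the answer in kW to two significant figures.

For a cyclic device the first law requires Q̇_H = Q̇_C + Ẇ.
Ẇ = Q̇_H − Q̇_C = 0.1590 kW.

0.16 kW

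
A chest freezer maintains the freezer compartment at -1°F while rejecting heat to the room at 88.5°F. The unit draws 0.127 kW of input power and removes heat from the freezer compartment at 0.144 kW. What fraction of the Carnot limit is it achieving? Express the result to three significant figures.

0.221

COP_actual = Q̇_C/Ẇ = 0.1440/0.1270 = 1.134.
In absolute terms T_C = 254.82 K and T_H = 304.54 K, so ΔT = 49.72 K.
COP_Carnot = T_C/ΔT = 254.82/49.72 = 5.125.
η_II = COP_actual/COP_Carnot = 1.134/5.125 = 0.2212.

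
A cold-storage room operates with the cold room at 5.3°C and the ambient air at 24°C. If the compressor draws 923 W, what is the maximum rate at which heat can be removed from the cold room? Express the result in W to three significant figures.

13700 W

In absolute terms T_C = 278.45 K and T_H = 297.15 K, so ΔT = 18.70 K.
COP_Carnot = T_C/ΔT = 278.45/18.70 = 14.89.
Q̇_max = COP_Carnot × Ẇ = 14.89 × 923.0 W = 13740 W.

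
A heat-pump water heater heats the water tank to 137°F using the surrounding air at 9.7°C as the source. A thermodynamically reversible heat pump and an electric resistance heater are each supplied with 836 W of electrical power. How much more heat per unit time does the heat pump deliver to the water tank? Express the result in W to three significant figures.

4860 W

In absolute terms T_C = 282.85 K and T_H = 331.48 K, so ΔT = 48.63 K.
COP_Carnot = T_H/ΔT = 331.48/48.63 = 6.816.
The heat pump delivers Q̇_H = COP × Ẇ = 5698 W; the resistance heater delivers Ẇ = 836.0 W.
Extra = (COP − 1)·Ẇ = 4862 W.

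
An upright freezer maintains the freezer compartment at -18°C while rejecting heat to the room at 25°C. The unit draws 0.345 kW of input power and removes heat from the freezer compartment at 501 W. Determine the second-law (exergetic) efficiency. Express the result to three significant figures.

0.245

Converting, Q̇_C = 501.0 W = 0.5010 kW, so COP_actual = Q̇_C/Ẇ = 0.5010/0.3450 = 1.452.
In absolute terms T_C = 255.15 K and T_H = 298.15 K, so ΔT = 43.00 K.
COP_Carnot = T_C/ΔT = 255.15/43.00 = 5.934.
η_II = COP_actual/COP_Carnot = 1.452/5.934 = 0.2447.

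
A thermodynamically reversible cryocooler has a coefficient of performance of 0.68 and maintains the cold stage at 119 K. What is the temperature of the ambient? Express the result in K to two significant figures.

COP_R = T_C/(T_H − T_C) gives T_H − T_C = T_C/COP.
With T_C = 119.00 K, T_H = 119.00 × (1 + 1/0.68) = 294.00 K.

290 K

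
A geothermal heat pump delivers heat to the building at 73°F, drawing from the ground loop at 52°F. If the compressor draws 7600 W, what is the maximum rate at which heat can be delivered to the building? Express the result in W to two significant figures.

190000 W

In absolute terms T_C = 284.26 K and T_H = 295.93 K, so ΔT = 11.67 K.
COP_Carnot = T_H/ΔT = 295.93/11.67 = 25.37.
Q̇_max = COP_Carnot × Ẇ = 25.37 × 7600 W = 192800 W.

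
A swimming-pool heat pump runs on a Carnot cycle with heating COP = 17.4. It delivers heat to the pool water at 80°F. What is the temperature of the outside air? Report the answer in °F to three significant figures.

COP_HP = T_H/(T_H − T_C) gives T_H − T_C = T_H/COP.
With T_H = 299.82 K, T_C = 299.82 × (1 − 1/17.4) = 282.59 K.
Converting, 282.59 K = 48.98°F.

49.0 °F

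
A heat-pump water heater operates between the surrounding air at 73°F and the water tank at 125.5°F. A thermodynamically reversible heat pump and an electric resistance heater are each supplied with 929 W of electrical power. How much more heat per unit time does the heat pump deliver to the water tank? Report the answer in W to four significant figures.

In absolute terms T_C = 295.93 K and T_H = 325.09 K, so ΔT = 29.17 K.
COP_Carnot = T_H/ΔT = 325.09/29.17 = 11.15.
The heat pump delivers Q̇_H = COP × Ẇ = 10350 W; the resistance heater delivers Ẇ = 929.0 W.
Extra = (COP − 1)·Ẇ = 9426 W.

9426 W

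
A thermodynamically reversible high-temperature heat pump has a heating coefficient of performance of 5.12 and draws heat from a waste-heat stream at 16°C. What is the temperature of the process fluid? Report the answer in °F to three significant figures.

187 °F

COP_HP = T_H/(T_H − T_C) rearranges to T_H = COP·T_C/(COP − 1).
With T_C = 289.15 K, T_H = 5.12 × 289.15/4.120 = 359.33 K.
Converting, 359.33 K = 187.13°F.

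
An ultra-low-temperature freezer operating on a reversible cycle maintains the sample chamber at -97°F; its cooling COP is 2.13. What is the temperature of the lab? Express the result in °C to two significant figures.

COP_R = T_C/(T_H − T_C) gives T_H − T_C = T_C/COP.
With T_C = 201.48 K, T_H = 201.48 × (1 + 1/2.13) = 296.08 K.
Converting, 296.08 K = 22.93°C.

23 °C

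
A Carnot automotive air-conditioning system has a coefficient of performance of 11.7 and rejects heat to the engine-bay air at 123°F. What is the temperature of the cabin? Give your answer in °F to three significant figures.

77.1 °F

For a Carnot refrigerator COP_R = T_C/(T_H − T_C), so T_C = COP·T_H/(1 + COP).
With T_H = 323.71 K, T_C = 11.7 × 323.71/12.70 = 298.22 K.
Converting, 298.22 K = 77.12°F.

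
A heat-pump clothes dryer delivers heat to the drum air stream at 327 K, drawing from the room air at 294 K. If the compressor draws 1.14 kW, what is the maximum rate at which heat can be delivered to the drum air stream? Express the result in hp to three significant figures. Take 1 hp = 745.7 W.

15.1 hp

The reservoir spacing is ΔT = 327 − 294 = 33.00 K.
COP_Carnot = T_H/ΔT = 327.00/33.00 = 9.909.
Q̇_max = COP_Carnot × Ẇ = 9.909 × 1.140 kW = 11.30 kW = 15.15 hp.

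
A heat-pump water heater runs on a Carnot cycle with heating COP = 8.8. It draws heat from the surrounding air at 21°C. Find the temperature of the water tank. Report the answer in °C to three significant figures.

COP_HP = T_H/(T_H − T_C) rearranges to T_H = COP·T_C/(COP − 1).
With T_C = 294.15 K, T_H = 8.8 × 294.15/7.800 = 331.86 K.
Converting, 331.86 K = 58.71°C.

58.7 °C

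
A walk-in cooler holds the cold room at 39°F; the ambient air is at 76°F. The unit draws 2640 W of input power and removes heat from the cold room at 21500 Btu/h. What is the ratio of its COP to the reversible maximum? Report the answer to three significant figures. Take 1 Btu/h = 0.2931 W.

Converting, Q̇_C = 21500 Btu/h = 6302 W, so COP_actual = Q̇_C/Ẇ = 6302/2640 = 2.387.
In absolute terms T_C = 277.04 K and T_H = 297.59 K, so ΔT = 20.56 K.
COP_Carnot = T_C/ΔT = 277.04/20.56 = 13.48.
η_II = COP_actual/COP_Carnot = 2.387/13.48 = 0.1771.

0.177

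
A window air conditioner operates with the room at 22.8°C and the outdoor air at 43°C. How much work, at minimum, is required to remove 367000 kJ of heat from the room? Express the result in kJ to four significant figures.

In absolute terms T_C = 295.95 K and T_H = 316.15 K, so ΔT = 20.20 K.
The reversible limit is COP_R = T_C/ΔT = 14.65, so W_min = Q_C/COP = Q_C·ΔT/T_C.
W_min = 367000 × 20.20/295.95 = 25050 kJ.

25050 kJ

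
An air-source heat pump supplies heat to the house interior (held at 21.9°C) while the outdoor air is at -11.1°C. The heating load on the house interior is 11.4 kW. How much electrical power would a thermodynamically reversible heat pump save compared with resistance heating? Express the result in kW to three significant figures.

10.1 kW

In absolute terms T_C = 262.05 K and T_H = 295.05 K, so ΔT = 33.00 K.
COP_Carnot = T_H/ΔT = 295.05/33.00 = 8.941.
Resistance heating needs Ẇ_res = Q̇_H = 11.40 kW; the reversible heat pump needs only Ẇ_hp = Q̇_H/COP = 1.275 kW.
Saving = 11.40 − 1.275 = 10.12 kW.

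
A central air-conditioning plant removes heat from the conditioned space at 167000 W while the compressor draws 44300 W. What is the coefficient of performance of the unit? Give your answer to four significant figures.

The first law gives Q̇_H = Q̇_C + Ẇ, so the three rates are Q̇_C = 167000, Q̇_H = 211300, Ẇ = 44300 W.
COP_R = Q̇_C/Ẇ = 167000/44300 = 3.770.

3.770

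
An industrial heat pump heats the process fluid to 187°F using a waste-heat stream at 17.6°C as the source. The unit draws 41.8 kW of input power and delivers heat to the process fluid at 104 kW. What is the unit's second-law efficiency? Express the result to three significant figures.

COP_actual = Q̇_H/Ẇ = 104.0/41.80 = 2.488.
In absolute terms T_C = 290.75 K and T_H = 359.26 K, so ΔT = 68.51 K.
COP_Carnot = T_H/ΔT = 359.26/68.51 = 5.244.
η_II = COP_actual/COP_Carnot = 2.488/5.244 = 0.4745.

0.474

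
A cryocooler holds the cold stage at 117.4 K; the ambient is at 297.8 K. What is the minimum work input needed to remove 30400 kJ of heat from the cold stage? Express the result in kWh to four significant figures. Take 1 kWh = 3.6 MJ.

12.98 kWh

The reservoir spacing is ΔT = 297.8 − 117.4 = 180.4 K.
The reversible limit is COP_R = T_C/ΔT = 0.6508, so W_min = Q_C/COP = Q_C·ΔT/T_C.
W_min = 30400 × 180.4/117.40 = 46710 kJ = 12.98 kWh.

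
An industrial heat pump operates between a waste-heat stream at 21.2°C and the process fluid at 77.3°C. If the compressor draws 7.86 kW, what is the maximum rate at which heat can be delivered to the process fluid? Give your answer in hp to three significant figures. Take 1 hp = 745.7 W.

65.8 hp

In absolute terms T_C = 294.35 K and T_H = 350.45 K, so ΔT = 56.10 K.
COP_Carnot = T_H/ΔT = 350.45/56.10 = 6.247.
Q̇_max = COP_Carnot × Ẇ = 6.247 × 7.860 kW = 49.10 kW = 65.84 hp.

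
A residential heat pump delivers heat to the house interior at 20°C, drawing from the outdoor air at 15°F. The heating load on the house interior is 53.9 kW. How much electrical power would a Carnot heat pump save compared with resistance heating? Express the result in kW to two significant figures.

In absolute terms T_C = 263.71 K and T_H = 293.15 K, so ΔT = 29.44 K.
COP_Carnot = T_H/ΔT = 293.15/29.44 = 9.956.
Resistance heating needs Ẇ_res = Q̇_H = 53.90 kW; the reversible heat pump needs only Ẇ_hp = Q̇_H/COP = 5.414 kW.
Saving = 53.90 − 5.414 = 48.49 kW.

48 kW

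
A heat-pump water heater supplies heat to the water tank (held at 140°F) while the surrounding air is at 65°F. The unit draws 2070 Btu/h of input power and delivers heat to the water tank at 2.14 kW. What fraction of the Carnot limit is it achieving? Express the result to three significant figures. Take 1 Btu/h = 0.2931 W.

0.441

Converting, Q̇_H = 2.140 kW = 7301 Btu/h, so COP_actual = Q̇_H/Ẇ = 7301/2070 = 3.527.
In absolute terms T_C = 291.48 K and T_H = 333.15 K, so ΔT = 41.67 K.
COP_Carnot = T_H/ΔT = 333.15/41.67 = 7.996.
η_II = COP_actual/COP_Carnot = 3.527/7.996 = 0.4411.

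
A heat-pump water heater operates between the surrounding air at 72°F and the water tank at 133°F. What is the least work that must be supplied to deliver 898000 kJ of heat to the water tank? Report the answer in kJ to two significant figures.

In absolute terms T_C = 295.37 K and T_H = 329.26 K, so ΔT = 33.89 K.
The reversible limit is COP_HP = T_H/ΔT = 9.716, so W_min = Q_H/COP = Q_H·ΔT/T_H.
W_min = 898000 × 33.89/329.26 = 92430 kJ.

92000 kJ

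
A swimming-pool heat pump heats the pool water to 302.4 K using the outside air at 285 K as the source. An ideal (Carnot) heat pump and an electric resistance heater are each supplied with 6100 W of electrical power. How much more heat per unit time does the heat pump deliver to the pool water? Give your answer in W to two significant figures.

100000 W

The reservoir spacing is ΔT = 302.4 − 285 = 17.40 K.
COP_Carnot = T_H/ΔT = 302.40/17.40 = 17.38.
The heat pump delivers Q̇_H = COP × Ẇ = 106000 W; the resistance heater delivers Ẇ = 6100 W.
Extra = (COP − 1)·Ẇ = 99910 W.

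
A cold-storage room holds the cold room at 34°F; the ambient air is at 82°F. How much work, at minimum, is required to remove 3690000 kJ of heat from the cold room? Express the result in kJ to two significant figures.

In absolute terms T_C = 274.26 K and T_H = 300.93 K, so ΔT = 26.67 K.
The reversible limit is COP_R = T_C/ΔT = 10.28, so W_min = Q_C/COP = Q_C·ΔT/T_C.
W_min = 3690000 × 26.67/274.26 = 358800 kJ.

360000 kJ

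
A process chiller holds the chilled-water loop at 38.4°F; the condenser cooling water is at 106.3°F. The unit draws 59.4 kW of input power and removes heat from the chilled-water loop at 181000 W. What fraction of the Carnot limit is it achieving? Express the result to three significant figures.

0.415

Converting, Q̇_C = 181000 W = 181.0 kW, so COP_actual = Q̇_C/Ẇ = 181.0/59.40 = 3.047.
In absolute terms T_C = 276.71 K and T_H = 314.43 K, so ΔT = 37.72 K.
COP_Carnot = T_C/ΔT = 276.71/37.72 = 7.335.
η_II = COP_actual/COP_Carnot = 3.047/7.335 = 0.4154.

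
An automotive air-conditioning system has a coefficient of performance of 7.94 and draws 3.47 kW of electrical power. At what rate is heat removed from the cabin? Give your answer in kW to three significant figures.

27.6 kW

Q̇_C = COP × Ẇ = 7.94 × 3.470 = 27.55 kW.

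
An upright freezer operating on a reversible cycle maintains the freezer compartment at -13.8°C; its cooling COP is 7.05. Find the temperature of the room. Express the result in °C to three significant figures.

23.0 °C

COP_R = T_C/(T_H − T_C) gives T_H − T_C = T_C/COP.
With T_C = 259.35 K, T_H = 259.35 × (1 + 1/7.05) = 296.14 K.
Converting, 296.14 K = 22.99°C.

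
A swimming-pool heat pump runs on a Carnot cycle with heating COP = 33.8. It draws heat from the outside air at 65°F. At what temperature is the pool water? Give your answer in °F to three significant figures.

COP_HP = T_H/(T_H − T_C) rearranges to T_H = COP·T_C/(COP − 1).
With T_C = 291.48 K, T_H = 33.8 × 291.48/32.80 = 300.37 K.
Converting, 300.37 K = 81.00°F.

81.0 °F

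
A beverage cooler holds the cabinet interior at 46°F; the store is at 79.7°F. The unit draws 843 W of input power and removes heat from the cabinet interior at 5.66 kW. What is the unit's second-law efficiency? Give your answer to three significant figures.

Converting, Q̇_C = 5.660 kW = 5660 W, so COP_actual = Q̇_C/Ẇ = 5660/843.0 = 6.714.
In absolute terms T_C = 280.93 K and T_H = 299.65 K, so ΔT = 18.72 K.
COP_Carnot = T_C/ΔT = 280.93/18.72 = 15.01.
η_II = COP_actual/COP_Carnot = 6.714/15.01 = 0.4475.

0.447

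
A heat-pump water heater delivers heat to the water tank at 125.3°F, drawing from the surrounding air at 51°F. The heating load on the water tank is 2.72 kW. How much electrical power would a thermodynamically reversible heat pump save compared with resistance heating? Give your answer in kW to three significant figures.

2.37 kW

In absolute terms T_C = 283.71 K and T_H = 324.98 K, so ΔT = 41.28 K.
COP_Carnot = T_H/ΔT = 324.98/41.28 = 7.873.
Resistance heating needs Ẇ_res = Q̇_H = 2.720 kW; the reversible heat pump needs only Ẇ_hp = Q̇_H/COP = 0.3455 kW.
Saving = 2.720 − 0.3455 = 2.375 kW.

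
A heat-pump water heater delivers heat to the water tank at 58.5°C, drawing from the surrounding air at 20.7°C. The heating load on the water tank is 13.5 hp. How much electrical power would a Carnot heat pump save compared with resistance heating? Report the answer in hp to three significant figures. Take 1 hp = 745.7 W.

In absolute terms T_C = 293.85 K and T_H = 331.65 K, so ΔT = 37.80 K.
COP_Carnot = T_H/ΔT = 331.65/37.80 = 8.774.
Resistance heating needs Ẇ_res = Q̇_H = 13.50 hp; the reversible heat pump needs only Ẇ_hp = Q̇_H/COP = 1.539 hp.
Saving = 13.50 − 1.539 = 11.96 hp.

12.0 hp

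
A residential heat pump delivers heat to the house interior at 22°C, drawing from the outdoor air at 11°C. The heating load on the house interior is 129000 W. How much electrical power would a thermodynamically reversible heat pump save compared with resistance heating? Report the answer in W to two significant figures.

In absolute terms T_C = 284.15 K and T_H = 295.15 K, so ΔT = 11.00 K.
COP_Carnot = T_H/ΔT = 295.15/11.00 = 26.83.
Resistance heating needs Ẇ_res = Q̇_H = 129000 W; the reversible heat pump needs only Ẇ_hp = Q̇_H/COP = 4808 W.
Saving = 129000 − 4808 = 124200 W.

120000 W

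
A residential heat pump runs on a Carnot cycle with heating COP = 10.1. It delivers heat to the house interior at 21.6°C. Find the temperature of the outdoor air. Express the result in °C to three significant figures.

COP_HP = T_H/(T_H − T_C) gives T_H − T_C = T_H/COP.
With T_H = 294.75 K, T_C = 294.75 × (1 − 1/10.1) = 265.57 K.
Converting, 265.57 K = -7.58°C.

-7.58 °C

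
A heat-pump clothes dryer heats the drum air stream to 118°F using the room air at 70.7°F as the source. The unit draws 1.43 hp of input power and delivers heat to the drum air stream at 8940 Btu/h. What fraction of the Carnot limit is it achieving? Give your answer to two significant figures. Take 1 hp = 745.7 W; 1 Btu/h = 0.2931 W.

0.20

Converting, Q̇_H = 8940 Btu/h = 3.514 hp, so COP_actual = Q̇_H/Ẇ = 3.514/1.430 = 2.457.
In absolute terms T_C = 294.65 K and T_H = 320.93 K, so ΔT = 26.28 K.
COP_Carnot = T_H/ΔT = 320.93/26.28 = 12.21.
η_II = COP_actual/COP_Carnot = 2.457/12.21 = 0.2012.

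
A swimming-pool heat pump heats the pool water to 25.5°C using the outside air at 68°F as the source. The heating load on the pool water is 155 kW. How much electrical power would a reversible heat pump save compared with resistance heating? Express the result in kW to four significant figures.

152.1 kW

In absolute terms T_C = 293.15 K and T_H = 298.65 K, so ΔT = 5.500 K.
COP_Carnot = T_H/ΔT = 298.65/5.500 = 54.30.
Resistance heating needs Ẇ_res = Q̇_H = 155.0 kW; the reversible heat pump needs only Ẇ_hp = Q̇_H/COP = 2.855 kW.
Saving = 155.0 − 2.855 = 152.1 kW.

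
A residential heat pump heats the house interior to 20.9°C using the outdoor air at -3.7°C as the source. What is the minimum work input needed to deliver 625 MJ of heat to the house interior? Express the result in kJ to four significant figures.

52290 kJ

In absolute terms T_C = 269.45 K and T_H = 294.05 K, so ΔT = 24.60 K.
The reversible limit is COP_HP = T_H/ΔT = 11.95, so W_min = Q_H/COP = Q_H·ΔT/T_H.
W_min = 625.0 × 24.60/294.05 = 52.29 MJ = 52290 kJ.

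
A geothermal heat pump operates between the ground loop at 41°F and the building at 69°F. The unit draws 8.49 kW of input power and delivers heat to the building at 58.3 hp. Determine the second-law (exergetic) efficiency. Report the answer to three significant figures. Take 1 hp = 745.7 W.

Converting, Q̇_H = 58.30 hp = 43.47 kW, so COP_actual = Q̇_H/Ẇ = 43.47/8.490 = 5.121.
In absolute terms T_C = 278.15 K and T_H = 293.71 K, so ΔT = 15.56 K.
COP_Carnot = T_H/ΔT = 293.71/15.56 = 18.88.
η_II = COP_actual/COP_Carnot = 5.121/18.88 = 0.2712.

0.271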